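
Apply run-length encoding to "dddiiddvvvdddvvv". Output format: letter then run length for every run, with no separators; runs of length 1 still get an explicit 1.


String: "dddiiddvvvdddvvv"
Scanning for consecutive runs:
  'd' x 3
  'i' x 2
  'd' x 2
  'v' x 3
  'd' x 3
  'v' x 3
RLE = "d3i2d2v3d3v3"


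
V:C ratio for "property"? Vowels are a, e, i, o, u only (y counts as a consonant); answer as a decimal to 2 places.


Word: "property"
Vowels (a,e,i,o,u): 2
Consonants: 6
Ratio = 2/6
= 0.33


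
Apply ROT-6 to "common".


Word: "common"
Shift: 6
Each letter → (letter + shift) mod 26:
  'c' (2) + 6 = 8 → 'i'
  'o' (14) + 6 = 20 → 'u'
  'm' (12) + 6 = 18 → 's'
  'm' (12) + 6 = 18 → 's'
  'o' (14) + 6 = 20 → 'u'
  'n' (13) + 6 = 19 → 't'
Result = "iussut"


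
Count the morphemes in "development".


Word: "development"
Morphemes: develop | -ment
Each morpheme carries meaning
= 2 morphemes


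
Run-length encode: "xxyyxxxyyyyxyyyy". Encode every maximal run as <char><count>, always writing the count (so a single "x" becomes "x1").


String: "xxyyxxxyyyyxyyyy"
Scanning for consecutive runs:
  'x' x 2
  'y' x 2
  'x' x 3
  'y' x 4
  'x' x 1
  'y' x 4
RLE = "x2y2x3y4x1y4"


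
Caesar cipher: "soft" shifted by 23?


Word: "soft"
Shift: 23
Each letter → (letter + shift) mod 26:
  's' (18) + 23 = 15 → 'p'
  'o' (14) + 23 = 11 → 'l'
  'f' (5) + 23 = 2 → 'c'
  't' (19) + 23 = 16 → 'q'
Result = "plcq"


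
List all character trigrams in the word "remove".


Word: "remove" (length 6)
Number of trigrams = 6 - 3 + 1 = 4
  Position 0: "rem"
  Position 1: "emo"
  Position 2: "mov"
  Position 3: "ove"
Trigrams = "rem", "emo", "mov", "ove"


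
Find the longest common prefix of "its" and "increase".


Word 1: "its"
Word 2: "increase"
Comparing from start:
  Pos 0: 'i' == 'i'
  Pos 1: 't' != 'n' (stop)
LCP = "i" (length 1)


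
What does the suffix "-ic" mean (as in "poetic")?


Suffix: -ic
Example: poetic = poet + -ic
Meaning = relating to


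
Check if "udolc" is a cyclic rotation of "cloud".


Word: "cloud", Candidate: "udolc"
Method: check if candidate is substring of word+word
"cloudcloud" contains "udolc"? No
Is rotation = No


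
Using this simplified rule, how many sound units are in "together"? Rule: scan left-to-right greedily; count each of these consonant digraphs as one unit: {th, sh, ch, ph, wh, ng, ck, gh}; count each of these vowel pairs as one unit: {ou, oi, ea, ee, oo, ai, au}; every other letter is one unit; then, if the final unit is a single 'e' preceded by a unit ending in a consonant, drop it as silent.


Word: "together" (8 letters)
Left-to-right scan:
  (1) 't' (letter)
  (2) 'o' (letter)
  (3) 'g' (letter)
  (4) 'e' (letter)
  (5) 'th' (digraph)
  (6) 'e' (letter)
  (7) 'r' (letter)
Units from scan: 7
Sound units = 7 units


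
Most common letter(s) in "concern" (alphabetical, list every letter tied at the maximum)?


Word: "concern"
Letter counts:
  'c': 2
  'e': 1
  'n': 2
  'o': 1
  'r': 1
Maximum count = 2
Most frequent = 'c', 'n' (2 times each)


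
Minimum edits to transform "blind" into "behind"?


Word 1: "blind" (length 5)
Word 2: "behind" (length 6)
One optimal edit sequence (insert/delete/substitute each cost 1):
  1. keep 'b'
  2. insert 'e'  (+1)
  3. substitute 'l' -> 'h'  (+1)
  4. keep 'i'
  5. keep 'n'
  6. keep 'd'
Total edit operations: 2
Edit distance = 2


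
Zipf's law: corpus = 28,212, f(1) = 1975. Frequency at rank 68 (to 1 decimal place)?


Zipf's law: f(r) = f(1) / r
f(1) = 1975
f(68) = 1975 / 68
= 29.0 occurrences


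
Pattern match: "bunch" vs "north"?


Pattern of "bunch": [0, 1, 2, 3, 4]
Pattern of "north": [0, 1, 2, 3, 4]
Patterns match
Same pattern = Yes


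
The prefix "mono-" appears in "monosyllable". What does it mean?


Prefix: mono-
As in: monosyllable -> mono- + syllable
Meaning = one


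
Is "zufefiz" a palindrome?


Word: "zufefiz"
Reversed: "zifefuz"
Forward == Backward? zufefiz != zifefuz
Palindrome = No


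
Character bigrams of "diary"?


Word: "diary" (length 5)
Number of bigrams = 5 - 2 + 1 = 4
  Position 0: "di"
  Position 1: "ia"
  Position 2: "ar"
  Position 3: "ry"
Bigrams = "di", "ia", "ar", "ry"


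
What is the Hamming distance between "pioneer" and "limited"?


Comparing character by character (same length = 7):
  Pos 0: 'p' vs 'l' !=
  Pos 1: 'i' vs 'i' =
  Pos 2: 'o' vs 'm' !=
  Pos 3: 'n' vs 'i' !=
  Pos 4: 'e' vs 't' !=
  Pos 5: 'e' vs 'e' =
  Pos 6: 'r' vs 'd' !=
Hamming distance = 5


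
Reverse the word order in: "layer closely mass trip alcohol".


Original: "layer closely mass trip alcohol"
Words (1..n): layer | closely | mass | trip | alcohol
Reversed (n..1): alcohol | trip | mass | closely | layer
Result = "alcohol trip mass closely layer"


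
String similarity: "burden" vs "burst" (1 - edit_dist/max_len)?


Word 1: "burden" (length 6)
Word 2: "burst" (length 5)
One optimal edit sequence:
  1. keep 'b'
  2. keep 'u'
  3. keep 'r'
  4. delete 'd'  (+1)
  5. substitute 'e' -> 's'  (+1)
  6. substitute 'n' -> 't'  (+1)
Edit distance = 3
Max length = max(6, 5) = 6
Similarity = 1 - 3/6
= 0.5000


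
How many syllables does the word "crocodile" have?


Word: "crocodile"
Syllable breakdown: croc · o · dile
Counting: 3 parts
= 3 syllables


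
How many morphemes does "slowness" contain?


Word: "slowness"
Morphemes: slow + -ness
Each morpheme carries meaning
= 2 morphemes


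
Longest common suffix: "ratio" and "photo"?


Word 1: "ratio"
Word 2: "photo"
Comparing from end:
  Pos -1: 'o' == 'o'
  Pos -2: 'i' != 't' (stop)
LCS = "o" (length 1)


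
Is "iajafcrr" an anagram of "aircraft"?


Word 1: "aircraft" → sorted: aacfirrt
Word 2: "iajafcrr" → sorted: aacfijrr
Same letters? aacfirrt != aacfijrr
Anagram = No


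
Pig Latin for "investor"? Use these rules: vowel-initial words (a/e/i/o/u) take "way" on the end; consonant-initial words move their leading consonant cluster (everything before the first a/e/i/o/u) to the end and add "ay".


Word: "investor"
Starts with vowel → add 'way'
Pig Latin = "investorway"


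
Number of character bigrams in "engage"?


Word: "engage" (length 6)
Number of 2-grams = length - 2 + 1 = 6 - 2 + 1
= 5


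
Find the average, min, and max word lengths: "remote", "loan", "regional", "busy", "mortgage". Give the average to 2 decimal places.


Lengths: "remote"=6, "loan"=4, "regional"=8, "busy"=4, "mortgage"=8
Sum = 30, Count = 5
Average = 30/5 = 6.00
= avg=6.00, min=4, max=8


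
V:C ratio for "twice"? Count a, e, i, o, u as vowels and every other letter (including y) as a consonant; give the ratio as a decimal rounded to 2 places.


Word: "twice"
Vowels (a,e,i,o,u): 2
Consonants: 3
Ratio = 2/3
= 0.67


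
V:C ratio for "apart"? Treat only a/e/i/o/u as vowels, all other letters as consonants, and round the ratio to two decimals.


Word: "apart"
Vowels (a,e,i,o,u): 2
Consonants: 3
Ratio = 2/3
= 0.67


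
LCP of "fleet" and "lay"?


Word 1: "fleet"
Word 2: "lay"
Comparing from start:
  Pos 0: 'f' != 'l' (stop)
LCP = "" (length 0)


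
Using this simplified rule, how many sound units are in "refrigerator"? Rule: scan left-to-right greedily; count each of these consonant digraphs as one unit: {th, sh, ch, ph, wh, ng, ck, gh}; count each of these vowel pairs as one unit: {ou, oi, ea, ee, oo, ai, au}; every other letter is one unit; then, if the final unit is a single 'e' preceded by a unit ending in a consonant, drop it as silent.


Word: "refrigerator" (12 letters)
Left-to-right scan:
  1. 'r' (letter)
  2. 'e' (letter)
  3. 'f' (letter)
  4. 'r' (letter)
  5. 'i' (letter)
  6. 'g' (letter)
  7. 'e' (letter)
  8. 'r' (letter)
  9. 'a' (letter)
  10. 't' (letter)
  11. 'o' (letter)
  12. 'r' (letter)
Units from scan: 12
Sound units = 12 units


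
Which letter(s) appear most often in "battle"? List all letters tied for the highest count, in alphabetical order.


Word: "battle"
Letter counts:
  'a': 1
  'b': 1
  'e': 1
  'l': 1
  't': 2
Maximum count = 2
Most frequent = 't' (2 times each)


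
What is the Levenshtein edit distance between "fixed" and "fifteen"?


Word 1: "fixed" (length 5)
Word 2: "fifteen" (length 7)
One optimal edit sequence (insert/delete/substitute each cost 1):
  1. keep 'f'
  2. keep 'i'
  3. insert 'f'  (+1)
  4. insert 't'  (+1)
  5. substitute 'x' -> 'e'  (+1)
  6. keep 'e'
  7. substitute 'd' -> 'n'  (+1)
Total edit operations: 4
Edit distance = 4


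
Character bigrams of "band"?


Word: "band" (length 4)
Number of bigrams = 4 - 2 + 1 = 3
  Position 0: "ba"
  Position 1: "an"
  Position 2: "nd"
Bigrams = "ba", "an", "nd"


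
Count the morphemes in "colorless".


Word: "colorless"
Morphemes: color / -less
Each morpheme carries meaning
= 2 morphemes


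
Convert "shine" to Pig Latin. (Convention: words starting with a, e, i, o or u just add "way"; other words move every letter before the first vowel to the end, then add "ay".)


Word: "shine"
Starts with consonant(s) → move to end, add 'ay'
Consonant cluster: "sh"
Pig Latin = "ineshay"


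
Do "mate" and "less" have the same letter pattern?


Pattern of "mate": [0, 1, 2, 3]
Pattern of "less": [0, 1, 2, 2]
Patterns do not match
Same pattern = No


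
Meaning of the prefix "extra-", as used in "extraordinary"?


Prefix: extra-
As in: extraordinary -> extra- + ordinary
Meaning = beyond


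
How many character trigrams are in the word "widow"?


Word: "widow" (length 5)
Number of 3-grams = length - 3 + 1 = 5 - 3 + 1
= 3


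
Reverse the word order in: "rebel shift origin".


Original: "rebel shift origin"
Words (1..n): rebel | shift | origin
Reversed (n..1): origin | shift | rebel
Result = "origin shift rebel"


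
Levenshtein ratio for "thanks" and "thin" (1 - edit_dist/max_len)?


Word 1: "thanks" (length 6)
Word 2: "thin" (length 4)
One optimal edit sequence:
  1. keep 't'
  2. keep 'h'
  3. substitute 'a' -> 'i'  (+1)
  4. keep 'n'
  5. delete 'k'  (+1)
  6. delete 's'  (+1)
Edit distance = 3
Max length = max(6, 4) = 6
Similarity = 1 - 3/6
= 0.5000


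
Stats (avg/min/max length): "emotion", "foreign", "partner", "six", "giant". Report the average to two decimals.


Lengths: "emotion"=7, "foreign"=7, "partner"=7, "six"=3, "giant"=5
Sum = 29, Count = 5
Average = 29/5 = 5.80
= avg=5.80, min=3, max=7


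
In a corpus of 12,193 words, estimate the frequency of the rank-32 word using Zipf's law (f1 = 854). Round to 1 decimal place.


Zipf's law: f(r) = f(1) / r
f(1) = 854
f(32) = 854 / 32
= 26.7 occurrences


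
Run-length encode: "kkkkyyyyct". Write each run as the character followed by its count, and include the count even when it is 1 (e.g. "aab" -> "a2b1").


String: "kkkkyyyyct"
Scanning for consecutive runs:
  'k' x 4
  'y' x 4
  'c' x 1
  't' x 1
RLE = "k4y4c1t1"


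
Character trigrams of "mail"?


Word: "mail" (length 4)
Number of trigrams = 4 - 3 + 1 = 2
  Position 0: "mai"
  Position 1: "ail"
Trigrams = "mai", "ail"


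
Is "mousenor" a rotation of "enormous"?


Word: "enormous", Candidate: "mousenor"
Method: check if candidate is substring of word+word
"enormousenormous" contains "mousenor"? Yes
Is rotation = Yes


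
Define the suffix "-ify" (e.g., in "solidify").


Suffix: -ify
Example: solidify = solid + -ify
Meaning = to make


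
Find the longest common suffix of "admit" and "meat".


Word 1: "admit"
Word 2: "meat"
Comparing from end:
  Pos -1: 't' == 't'
  Pos -2: 'i' != 'a' (stop)
LCS = "t" (length 1)


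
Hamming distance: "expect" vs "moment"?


Comparing character by character (same length = 6):
  Pos 0: 'e' vs 'm' !=
  Pos 1: 'x' vs 'o' !=
  Pos 2: 'p' vs 'm' !=
  Pos 3: 'e' vs 'e' =
  Pos 4: 'c' vs 'n' !=
  Pos 5: 't' vs 't' =
Hamming distance = 4


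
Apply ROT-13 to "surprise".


Word: "surprise"
Shift: 13
Each letter → (letter + shift) mod 26:
  's' (18) + 13 = 5 → 'f'
  'u' (20) + 13 = 7 → 'h'
  'r' (17) + 13 = 4 → 'e'
  'p' (15) + 13 = 2 → 'c'
  'r' (17) + 13 = 4 → 'e'
  'i' (8) + 13 = 21 → 'v'
  's' (18) + 13 = 5 → 'f'
  'e' (4) + 13 = 17 → 'r'
Result = "fhecevfr"


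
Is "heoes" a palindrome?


Word: "heoes"
Reversed: "seoeh"
Forward == Backward? heoes != seoeh
Palindrome = No


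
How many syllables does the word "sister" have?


Word: "sister"
Syllable breakdown: sis | ter
Counting: 2 parts
= 2 syllables


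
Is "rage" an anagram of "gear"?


Word 1: "gear" → sorted: aegr
Word 2: "rage" → sorted: aegr
Same letters? aegr == aegr
Anagram = Yes


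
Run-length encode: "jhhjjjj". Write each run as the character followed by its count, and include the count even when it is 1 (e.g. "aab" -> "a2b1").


String: "jhhjjjj"
Scanning for consecutive runs:
  'j' x 1
  'h' x 2
  'j' x 4
RLE = "j1h2j4"


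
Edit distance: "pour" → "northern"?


Word 1: "pour" (length 4)
Word 2: "northern" (length 8)
One optimal edit sequence (insert/delete/substitute each cost 1):
  1. substitute 'p' -> 'n'  (+1)
  2. keep 'o'
  3. insert 'r'  (+1)
  4. insert 't'  (+1)
  5. insert 'h'  (+1)
  6. substitute 'u' -> 'e'  (+1)
  7. keep 'r'
  8. insert 'n'  (+1)
Total edit operations: 6
Edit distance = 6


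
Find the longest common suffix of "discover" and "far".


Word 1: "discover"
Word 2: "far"
Comparing from end:
  Pos -1: 'r' == 'r'
  Pos -2: 'e' != 'a' (stop)
LCS = "r" (length 1)


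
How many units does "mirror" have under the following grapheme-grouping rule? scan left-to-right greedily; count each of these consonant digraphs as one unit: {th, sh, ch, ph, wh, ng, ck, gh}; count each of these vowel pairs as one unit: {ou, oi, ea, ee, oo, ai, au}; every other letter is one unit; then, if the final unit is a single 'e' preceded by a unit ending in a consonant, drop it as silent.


Word: "mirror" (6 letters)
Left-to-right scan:
  [1] 'm' (letter)
  [2] 'i' (letter)
  [3] 'r' (letter)
  [4] 'r' (letter)
  [5] 'o' (letter)
  [6] 'r' (letter)
Units from scan: 6
Sound units = 6 units


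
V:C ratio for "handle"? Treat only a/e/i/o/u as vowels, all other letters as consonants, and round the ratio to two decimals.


Word: "handle"
Vowels (a,e,i,o,u): 2
Consonants: 4
Ratio = 2/4
= 0.50


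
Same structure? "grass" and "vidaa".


Pattern of "grass": [0, 1, 2, 3, 3]
Pattern of "vidaa": [0, 1, 2, 3, 3]
Patterns match
Same pattern = Yes


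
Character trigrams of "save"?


Word: "save" (length 4)
Number of trigrams = 4 - 3 + 1 = 2
  Position 0: "sav"
  Position 1: "ave"
Trigrams = "sav", "ave"


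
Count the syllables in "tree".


Word: "tree"
Syllable breakdown: tree
Counting: 1 part
= 1 syllable


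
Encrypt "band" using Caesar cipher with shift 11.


Word: "band"
Shift: 11
Each letter → (letter + shift) mod 26:
  'b' (1) + 11 = 12 → 'm'
  'a' (0) + 11 = 11 → 'l'
  'n' (13) + 11 = 24 → 'y'
  'd' (3) + 11 = 14 → 'o'
Result = "mlyo"


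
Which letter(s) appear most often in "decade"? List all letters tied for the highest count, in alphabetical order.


Word: "decade"
Letter counts:
  'a': 1
  'c': 1
  'd': 2
  'e': 2
Maximum count = 2
Most frequent = 'd', 'e' (2 times each)


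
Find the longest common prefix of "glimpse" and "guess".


Word 1: "glimpse"
Word 2: "guess"
Comparing from start:
  Pos 0: 'g' == 'g'
  Pos 1: 'l' != 'u' (stop)
LCP = "g" (length 1)


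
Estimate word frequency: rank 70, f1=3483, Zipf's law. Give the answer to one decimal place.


Zipf's law: f(r) = f(1) / r
f(1) = 3483
f(70) = 3483 / 70
= 49.8 occurrences


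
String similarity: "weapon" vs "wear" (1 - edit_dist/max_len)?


Word 1: "weapon" (length 6)
Word 2: "wear" (length 4)
One optimal edit sequence:
  1. keep 'w'
  2. keep 'e'
  3. keep 'a'
  4. delete 'p'  (+1)
  5. delete 'o'  (+1)
  6. substitute 'n' -> 'r'  (+1)
Edit distance = 3
Max length = max(6, 4) = 6
Similarity = 1 - 3/6
= 0.5000


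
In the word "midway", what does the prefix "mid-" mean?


Prefix: mid-
Example: midway = mid- + way
Meaning = middle


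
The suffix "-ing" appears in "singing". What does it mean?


Suffix: -ing
Example: singing = sing + -ing
Meaning = present participle


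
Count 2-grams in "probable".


Word: "probable" (length 8)
Number of 2-grams = length - 2 + 1 = 8 - 2 + 1
= 7


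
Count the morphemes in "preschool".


Word: "preschool"
Morphemes: pre- / school
Each morpheme carries meaning
= 2 morphemes


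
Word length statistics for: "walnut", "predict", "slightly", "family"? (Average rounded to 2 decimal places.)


Lengths: "walnut"=6, "predict"=7, "slightly"=8, "family"=6
Sum = 27, Count = 4
Average = 27/4 = 6.75
= avg=6.75, min=6, max=8


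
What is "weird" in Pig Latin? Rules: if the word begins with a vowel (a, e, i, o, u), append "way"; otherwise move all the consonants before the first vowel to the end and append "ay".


Word: "weird"
Starts with consonant(s) → move to end, add 'ay'
Consonant cluster: "w"
Pig Latin = "eirdway"


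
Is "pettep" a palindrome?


Word: "pettep"
Reversed: "pettep"
Forward == Backward? pettep == pettep
Palindrome = Yes


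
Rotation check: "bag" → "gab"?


Word: "bag", Candidate: "gab"
Method: check if candidate is substring of word+word
"bagbag" contains "gab"? No
Is rotation = No


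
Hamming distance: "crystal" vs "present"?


Comparing character by character (same length = 7):
  Pos 0: 'c' vs 'p' !=
  Pos 1: 'r' vs 'r' =
  Pos 2: 'y' vs 'e' !=
  Pos 3: 's' vs 's' =
  Pos 4: 't' vs 'e' !=
  Pos 5: 'a' vs 'n' !=
  Pos 6: 'l' vs 't' !=
Hamming distance = 5


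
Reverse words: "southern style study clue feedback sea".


Original: "southern style study clue feedback sea"
Words (1..n): southern | style | study | clue | feedback | sea
Reversed (n..1): sea | feedback | clue | study | style | southern
Result = "sea feedback clue study style southern"


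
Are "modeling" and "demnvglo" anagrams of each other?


Word 1: "modeling" → sorted: degilmno
Word 2: "demnvglo" → sorted: deglmnov
Same letters? degilmno != deglmnov
Anagram = No


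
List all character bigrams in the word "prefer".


Word: "prefer" (length 6)
Number of bigrams = 6 - 2 + 1 = 5
  Position 0: "pr"
  Position 1: "re"
  Position 2: "ef"
  Position 3: "fe"
  Position 4: "er"
Bigrams = "pr", "re", "ef", "fe", "er"


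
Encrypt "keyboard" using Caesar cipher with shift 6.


Word: "keyboard"
Shift: 6
Each letter → (letter + shift) mod 26:
  'k' (10) + 6 = 16 → 'q'
  'e' (4) + 6 = 10 → 'k'
  'y' (24) + 6 = 4 → 'e'
  'b' (1) + 6 = 7 → 'h'
  'o' (14) + 6 = 20 → 'u'
  'a' (0) + 6 = 6 → 'g'
  'r' (17) + 6 = 23 → 'x'
  'd' (3) + 6 = 9 → 'j'
Result = "qkehugxj"


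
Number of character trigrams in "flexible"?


Word: "flexible" (length 8)
Number of 3-grams = length - 3 + 1 = 8 - 3 + 1
= 6


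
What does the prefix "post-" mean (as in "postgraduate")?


Prefix: post-
As in: postgraduate -> post- + graduate
Meaning = after


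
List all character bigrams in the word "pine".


Word: "pine" (length 4)
Number of bigrams = 4 - 2 + 1 = 3
  Position 0: "pi"
  Position 1: "in"
  Position 2: "ne"
Bigrams = "pi", "in", "ne"


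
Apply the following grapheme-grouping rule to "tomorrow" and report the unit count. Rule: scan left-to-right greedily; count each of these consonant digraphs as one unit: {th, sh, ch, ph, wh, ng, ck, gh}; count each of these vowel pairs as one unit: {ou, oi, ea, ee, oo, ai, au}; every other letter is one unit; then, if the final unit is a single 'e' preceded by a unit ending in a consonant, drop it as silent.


Word: "tomorrow" (8 letters)
Left-to-right scan:
  [1] 't' (letter)
  [2] 'o' (letter)
  [3] 'm' (letter)
  [4] 'o' (letter)
  [5] 'r' (letter)
  [6] 'r' (letter)
  [7] 'o' (letter)
  [8] 'w' (letter)
Units from scan: 8
Sound units = 8 units


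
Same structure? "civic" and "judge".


Pattern of "civic": [0, 1, 2, 1, 0]
Pattern of "judge": [0, 1, 2, 3, 4]
Patterns do not match
Same pattern = No


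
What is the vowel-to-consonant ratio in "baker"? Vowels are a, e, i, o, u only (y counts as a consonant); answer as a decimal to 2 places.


Word: "baker"
Vowels (a,e,i,o,u): 2
Consonants: 3
Ratio = 2/3
= 0.67


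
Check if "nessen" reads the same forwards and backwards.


Word: "nessen"
Reversed: "nessen"
Forward == Backward? nessen == nessen
Palindrome = Yes


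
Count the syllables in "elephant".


Word: "elephant"
Syllable breakdown: el | e | phant
Counting: 3 parts
= 3 syllables


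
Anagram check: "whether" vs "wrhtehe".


Word 1: "whether" → sorted: eehhrtw
Word 2: "wrhtehe" → sorted: eehhrtw
Same letters? eehhrtw == eehhrtw
Anagram = Yes


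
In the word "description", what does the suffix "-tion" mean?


Suffix: -tion
Example: description (describe + -tion, with a spelling change)
Meaning = act or process


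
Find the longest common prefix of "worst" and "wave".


Word 1: "worst"
Word 2: "wave"
Comparing from start:
  Pos 0: 'w' == 'w'
  Pos 1: 'o' != 'a' (stop)
LCP = "w" (length 1)


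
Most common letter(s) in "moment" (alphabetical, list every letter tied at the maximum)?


Word: "moment"
Letter counts:
  'e': 1
  'm': 2
  'n': 1
  'o': 1
  't': 1
Maximum count = 2
Most frequent = 'm' (2 times each)


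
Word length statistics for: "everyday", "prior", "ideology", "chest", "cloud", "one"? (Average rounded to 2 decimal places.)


Lengths: "everyday"=8, "prior"=5, "ideology"=8, "chest"=5, "cloud"=5, "one"=3
Sum = 34, Count = 6
Average = 34/6 = 5.67
= avg=5.67, min=3, max=8


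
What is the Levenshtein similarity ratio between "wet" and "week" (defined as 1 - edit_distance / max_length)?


Word 1: "wet" (length 3)
Word 2: "week" (length 4)
One optimal edit sequence:
  1. keep 'w'
  2. insert 'e'  (+1)
  3. keep 'e'
  4. substitute 't' -> 'k'  (+1)
Edit distance = 2
Max length = max(3, 4) = 4
Similarity = 1 - 2/4
= 0.5000


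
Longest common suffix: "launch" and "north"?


Word 1: "launch"
Word 2: "north"
Comparing from end:
  Pos -1: 'h' == 'h'
  Pos -2: 'c' != 't' (stop)
LCS = "h" (length 1)


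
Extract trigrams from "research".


Word: "research" (length 8)
Number of trigrams = 8 - 3 + 1 = 6
  Position 0: "res"
  Position 1: "ese"
  Position 2: "sea"
  Position 3: "ear"
  Position 4: "arc"
  Position 5: "rch"
Trigrams = "res", "ese", "sea", "ear", "arc", "rch"


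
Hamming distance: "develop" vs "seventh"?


Comparing character by character (same length = 7):
  Pos 0: 'd' vs 's' !=
  Pos 1: 'e' vs 'e' =
  Pos 2: 'v' vs 'v' =
  Pos 3: 'e' vs 'e' =
  Pos 4: 'l' vs 'n' !=
  Pos 5: 'o' vs 't' !=
  Pos 6: 'p' vs 'h' !=
Hamming distance = 4


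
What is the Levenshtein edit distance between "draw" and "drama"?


Word 1: "draw" (length 4)
Word 2: "drama" (length 5)
One optimal edit sequence (insert/delete/substitute each cost 1):
  1. keep 'd'
  2. keep 'r'
  3. keep 'a'
  4. insert 'm'  (+1)
  5. substitute 'w' -> 'a'  (+1)
Total edit operations: 2
Edit distance = 2


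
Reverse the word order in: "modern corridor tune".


Original: "modern corridor tune"
Words (1..n): modern | corridor | tune
Reversed (n..1): tune | corridor | modern
Result = "tune corridor modern"


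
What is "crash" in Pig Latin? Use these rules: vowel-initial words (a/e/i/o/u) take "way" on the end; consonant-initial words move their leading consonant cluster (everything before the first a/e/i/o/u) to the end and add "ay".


Word: "crash"
Starts with consonant(s) → move to end, add 'ay'
Consonant cluster: "cr"
Pig Latin = "ashcray"


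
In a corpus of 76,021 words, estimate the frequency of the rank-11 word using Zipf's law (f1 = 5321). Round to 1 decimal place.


Zipf's law: f(r) = f(1) / r
f(1) = 5321
f(11) = 5321 / 11
= 483.7 occurrences


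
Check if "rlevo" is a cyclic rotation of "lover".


Word: "lover", Candidate: "rlevo"
Method: check if candidate is substring of word+word
"loverlover" contains "rlevo"? No
Is rotation = No


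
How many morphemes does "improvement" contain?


Word: "improvement"
Morphemes: improve + -ment
Each morpheme carries meaning
= 2 morphemes


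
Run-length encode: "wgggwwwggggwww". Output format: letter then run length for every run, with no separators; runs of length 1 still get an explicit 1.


String: "wgggwwwggggwww"
Scanning for consecutive runs:
  'w' x 1
  'g' x 3
  'w' x 3
  'g' x 4
  'w' x 3
RLE = "w1g3w3g4w3"


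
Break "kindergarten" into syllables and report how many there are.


Word: "kindergarten"
Syllable breakdown: kin · der · gar · ten
Counting: 4 parts
= 4 syllables


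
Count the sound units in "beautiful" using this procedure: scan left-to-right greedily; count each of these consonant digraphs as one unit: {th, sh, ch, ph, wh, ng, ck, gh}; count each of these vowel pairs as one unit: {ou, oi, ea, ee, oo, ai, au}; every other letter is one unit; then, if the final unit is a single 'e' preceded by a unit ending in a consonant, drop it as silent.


Word: "beautiful" (9 letters)
Left-to-right scan:
  (1) 'b' (letter)
  (2) 'ea' (vowel-pair)
  (3) 'u' (letter)
  (4) 't' (letter)
  (5) 'i' (letter)
  (6) 'f' (letter)
  (7) 'u' (letter)
  (8) 'l' (letter)
Units from scan: 8
Sound units = 8 units


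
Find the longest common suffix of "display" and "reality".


Word 1: "display"
Word 2: "reality"
Comparing from end:
  Pos -1: 'y' == 'y'
  Pos -2: 'a' != 't' (stop)
LCS = "y" (length 1)


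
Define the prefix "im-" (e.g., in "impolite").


Prefix: im-
Example: impolite = im- + polite
Meaning = not / into


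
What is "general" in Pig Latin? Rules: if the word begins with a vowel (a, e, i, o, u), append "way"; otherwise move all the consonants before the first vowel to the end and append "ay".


Word: "general"
Starts with consonant(s) → move to end, add 'ay'
Consonant cluster: "g"
Pig Latin = "eneralgay"


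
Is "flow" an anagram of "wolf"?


Word 1: "wolf" → sorted: flow
Word 2: "flow" → sorted: flow
Same letters? flow == flow
Anagram = Yes


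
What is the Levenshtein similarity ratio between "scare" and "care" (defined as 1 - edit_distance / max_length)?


Word 1: "scare" (length 5)
Word 2: "care" (length 4)
One optimal edit sequence:
  1. delete 's'  (+1)
  2. keep 'c'
  3. keep 'a'
  4. keep 'r'
  5. keep 'e'
Edit distance = 1
Max length = max(5, 4) = 5
Similarity = 1 - 1/5
= 0.8000


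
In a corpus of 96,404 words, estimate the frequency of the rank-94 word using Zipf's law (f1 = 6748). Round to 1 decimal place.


Zipf's law: f(r) = f(1) / r
f(1) = 6748
f(94) = 6748 / 94
= 71.8 occurrences


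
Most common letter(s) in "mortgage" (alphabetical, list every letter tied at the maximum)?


Word: "mortgage"
Letter counts:
  'a': 1
  'e': 1
  'g': 2
  'm': 1
  'o': 1
  'r': 1
  't': 1
Maximum count = 2
Most frequent = 'g' (2 times each)


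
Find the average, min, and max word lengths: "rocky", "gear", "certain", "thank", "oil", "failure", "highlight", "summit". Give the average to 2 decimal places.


Lengths: "rocky"=5, "gear"=4, "certain"=7, "thank"=5, "oil"=3, "failure"=7, "highlight"=9, "summit"=6
Sum = 46, Count = 8
Average = 46/8 = 5.75
= avg=5.75, min=3, max=9


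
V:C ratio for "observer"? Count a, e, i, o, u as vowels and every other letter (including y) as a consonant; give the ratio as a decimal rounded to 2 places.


Word: "observer"
Vowels (a,e,i,o,u): 3
Consonants: 5
Ratio = 3/5
= 0.60


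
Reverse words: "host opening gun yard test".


Original: "host opening gun yard test"
Words (1..n): host | opening | gun | yard | test
Reversed (n..1): test | yard | gun | opening | host
Result = "test yard gun opening host"


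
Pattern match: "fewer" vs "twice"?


Pattern of "fewer": [0, 1, 2, 1, 3]
Pattern of "twice": [0, 1, 2, 3, 4]
Patterns do not match
Same pattern = No


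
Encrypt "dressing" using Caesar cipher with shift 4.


Word: "dressing"
Shift: 4
Each letter → (letter + shift) mod 26:
  'd' (3) + 4 = 7 → 'h'
  'r' (17) + 4 = 21 → 'v'
  'e' (4) + 4 = 8 → 'i'
  's' (18) + 4 = 22 → 'w'
  's' (18) + 4 = 22 → 'w'
  'i' (8) + 4 = 12 → 'm'
  'n' (13) + 4 = 17 → 'r'
  'g' (6) + 4 = 10 → 'k'
Result = "hviwwmrk"


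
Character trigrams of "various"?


Word: "various" (length 7)
Number of trigrams = 7 - 3 + 1 = 5
  Position 0: "var"
  Position 1: "ari"
  Position 2: "rio"
  Position 3: "iou"
  Position 4: "ous"
Trigrams = "var", "ari", "rio", "iou", "ous"


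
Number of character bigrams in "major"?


Word: "major" (length 5)
Number of 2-grams = length - 2 + 1 = 5 - 2 + 1
= 4


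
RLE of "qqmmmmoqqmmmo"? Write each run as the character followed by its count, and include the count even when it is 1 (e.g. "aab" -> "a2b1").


String: "qqmmmmoqqmmmo"
Scanning for consecutive runs:
  'q' x 2
  'm' x 4
  'o' x 1
  'q' x 2
  'm' x 3
  'o' x 1
RLE = "q2m4o1q2m3o1"


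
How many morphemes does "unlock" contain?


Word: "unlock"
Morphemes: un- + lock
Each morpheme carries meaning
= 2 morphemes


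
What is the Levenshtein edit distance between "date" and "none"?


Word 1: "date" (length 4)
Word 2: "none" (length 4)
One optimal edit sequence (insert/delete/substitute each cost 1):
  1. substitute 'd' -> 'n'  (+1)
  2. substitute 'a' -> 'o'  (+1)
  3. substitute 't' -> 'n'  (+1)
  4. keep 'e'
Total edit operations: 3
Edit distance = 3


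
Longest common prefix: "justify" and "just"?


Word 1: "justify"
Word 2: "just"
Comparing from start:
  Pos 0: 'j' == 'j'
  Pos 1: 'u' == 'u'
  Pos 2: 's' == 's'
  Pos 3: 't' == 't'
LCP = "just" (length 4)


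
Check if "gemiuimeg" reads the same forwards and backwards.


Word: "gemiuimeg"
Reversed: "gemiuimeg"
Forward == Backward? gemiuimeg == gemiuimeg
Palindrome = Yes


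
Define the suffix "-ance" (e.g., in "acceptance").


Suffix: -ance
As in: acceptance -> accept + -ance
Meaning = state of


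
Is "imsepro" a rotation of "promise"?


Word: "promise", Candidate: "imsepro"
Method: check if candidate is substring of word+word
"promisepromise" contains "imsepro"? No
Is rotation = No


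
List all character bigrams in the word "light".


Word: "light" (length 5)
Number of bigrams = 5 - 2 + 1 = 4
  Position 0: "li"
  Position 1: "ig"
  Position 2: "gh"
  Position 3: "ht"
Bigrams = "li", "ig", "gh", "ht"


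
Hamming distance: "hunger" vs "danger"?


Comparing character by character (same length = 6):
  Pos 0: 'h' vs 'd' !=
  Pos 1: 'u' vs 'a' !=
  Pos 2: 'n' vs 'n' =
  Pos 3: 'g' vs 'g' =
  Pos 4: 'e' vs 'e' =
  Pos 5: 'r' vs 'r' =
Hamming distance = 2


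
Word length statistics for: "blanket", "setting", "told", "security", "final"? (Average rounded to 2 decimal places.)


Lengths: "blanket"=7, "setting"=7, "told"=4, "security"=8, "final"=5
Sum = 31, Count = 5
Average = 31/5 = 6.20
= avg=6.20, min=4, max=8


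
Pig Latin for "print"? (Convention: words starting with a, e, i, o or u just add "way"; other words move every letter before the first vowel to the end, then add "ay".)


Word: "print"
Starts with consonant(s) → move to end, add 'ay'
Consonant cluster: "pr"
Pig Latin = "intpray"


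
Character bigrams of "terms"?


Word: "terms" (length 5)
Number of bigrams = 5 - 2 + 1 = 4
  Position 0: "te"
  Position 1: "er"
  Position 2: "rm"
  Position 3: "ms"
Bigrams = "te", "er", "rm", "ms"


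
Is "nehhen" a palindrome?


Word: "nehhen"
Reversed: "nehhen"
Forward == Backward? nehhen == nehhen
Palindrome = Yes


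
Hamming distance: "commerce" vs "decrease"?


Comparing character by character (same length = 8):
  Pos 0: 'c' vs 'd' !=
  Pos 1: 'o' vs 'e' !=
  Pos 2: 'm' vs 'c' !=
  Pos 3: 'm' vs 'r' !=
  Pos 4: 'e' vs 'e' =
  Pos 5: 'r' vs 'a' !=
  Pos 6: 'c' vs 's' !=
  Pos 7: 'e' vs 'e' =
Hamming distance = 6


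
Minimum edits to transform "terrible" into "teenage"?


Word 1: "terrible" (length 8)
Word 2: "teenage" (length 7)
One optimal edit sequence (insert/delete/substitute each cost 1):
  1. keep 't'
  2. keep 'e'
  3. delete 'r'  (+1)
  4. substitute 'r' -> 'e'  (+1)
  5. substitute 'i' -> 'n'  (+1)
  6. substitute 'b' -> 'a'  (+1)
  7. substitute 'l' -> 'g'  (+1)
  8. keep 'e'
Total edit operations: 5
Edit distance = 5


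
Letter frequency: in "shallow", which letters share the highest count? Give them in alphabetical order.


Word: "shallow"
Letter counts:
  'a': 1
  'h': 1
  'l': 2
  'o': 1
  's': 1
  'w': 1
Maximum count = 2
Most frequent = 'l' (2 times each)


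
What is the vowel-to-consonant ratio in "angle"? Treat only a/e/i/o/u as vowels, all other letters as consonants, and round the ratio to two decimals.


Word: "angle"
Vowels (a,e,i,o,u): 2
Consonants: 3
Ratio = 2/3
= 0.67


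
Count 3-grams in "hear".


Word: "hear" (length 4)
Number of 3-grams = length - 3 + 1 = 4 - 3 + 1
= 2


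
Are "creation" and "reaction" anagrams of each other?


Word 1: "creation" → sorted: aceinort
Word 2: "reaction" → sorted: aceinort
Same letters? aceinort == aceinort
Anagram = Yes


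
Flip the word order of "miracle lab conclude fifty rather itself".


Original: "miracle lab conclude fifty rather itself"
Words (1..n): miracle | lab | conclude | fifty | rather | itself
Reversed (n..1): itself | rather | fifty | conclude | lab | miracle
Result = "itself rather fifty conclude lab miracle"


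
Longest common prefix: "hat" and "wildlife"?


Word 1: "hat"
Word 2: "wildlife"
Comparing from start:
  Pos 0: 'h' != 'w' (stop)
LCP = "" (length 0)


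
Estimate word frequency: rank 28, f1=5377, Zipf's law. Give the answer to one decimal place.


Zipf's law: f(r) = f(1) / r
f(1) = 5377
f(28) = 5377 / 28
= 192.0 occurrences


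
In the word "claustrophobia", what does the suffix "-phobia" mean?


Suffix: -phobia
Example: claustrophobia (claustro- + -phobia)
Meaning = fear of


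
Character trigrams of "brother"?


Word: "brother" (length 7)
Number of trigrams = 7 - 3 + 1 = 5
  Position 0: "bro"
  Position 1: "rot"
  Position 2: "oth"
  Position 3: "the"
  Position 4: "her"
Trigrams = "bro", "rot", "oth", "the", "her"


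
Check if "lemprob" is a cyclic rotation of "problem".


Word: "problem", Candidate: "lemprob"
Method: check if candidate is substring of word+word
"problemproblem" contains "lemprob"? Yes
Is rotation = Yes


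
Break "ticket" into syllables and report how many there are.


Word: "ticket"
Syllable breakdown: tick | et
Counting: 2 parts
= 2 syllables


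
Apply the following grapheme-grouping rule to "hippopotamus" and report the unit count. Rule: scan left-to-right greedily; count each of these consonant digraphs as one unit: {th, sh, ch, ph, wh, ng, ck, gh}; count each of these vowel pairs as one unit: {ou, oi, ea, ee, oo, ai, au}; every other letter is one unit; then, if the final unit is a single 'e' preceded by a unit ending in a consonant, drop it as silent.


Word: "hippopotamus" (12 letters)
Left-to-right scan:
  (1) 'h' (letter)
  (2) 'i' (letter)
  (3) 'p' (letter)
  (4) 'p' (letter)
  (5) 'o' (letter)
  (6) 'p' (letter)
  (7) 'o' (letter)
  (8) 't' (letter)
  (9) 'a' (letter)
  (10) 'm' (letter)
  (11) 'u' (letter)
  (12) 's' (letter)
Units from scan: 12
Sound units = 12 units


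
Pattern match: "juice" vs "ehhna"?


Pattern of "juice": [0, 1, 2, 3, 4]
Pattern of "ehhna": [0, 1, 1, 2, 3]
Patterns do not match
Same pattern = No


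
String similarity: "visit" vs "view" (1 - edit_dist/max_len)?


Word 1: "visit" (length 5)
Word 2: "view" (length 4)
One optimal edit sequence:
  1. keep 'v'
  2. keep 'i'
  3. delete 's'  (+1)
  4. substitute 'i' -> 'e'  (+1)
  5. substitute 't' -> 'w'  (+1)
Edit distance = 3
Max length = max(5, 4) = 5
Similarity = 1 - 3/5
= 0.4000


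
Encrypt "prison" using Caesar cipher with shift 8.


Word: "prison"
Shift: 8
Each letter → (letter + shift) mod 26:
  'p' (15) + 8 = 23 → 'x'
  'r' (17) + 8 = 25 → 'z'
  'i' (8) + 8 = 16 → 'q'
  's' (18) + 8 = 0 → 'a'
  'o' (14) + 8 = 22 → 'w'
  'n' (13) + 8 = 21 → 'v'
Result = "xzqawv"


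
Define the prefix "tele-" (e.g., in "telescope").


Prefix: tele-
Example: telescope (tele- + scope)
Meaning = distant


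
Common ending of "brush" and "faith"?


Word 1: "brush"
Word 2: "faith"
Comparing from end:
  Pos -1: 'h' == 'h'
  Pos -2: 's' != 't' (stop)
LCS = "h" (length 1)


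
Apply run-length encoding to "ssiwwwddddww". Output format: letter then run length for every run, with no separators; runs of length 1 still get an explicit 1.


String: "ssiwwwddddww"
Scanning for consecutive runs:
  's' x 2
  'i' x 1
  'w' x 3
  'd' x 4
  'w' x 2
RLE = "s2i1w3d4w2"


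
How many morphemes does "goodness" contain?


Word: "goodness"
Morphemes: good | -ness
Each morpheme carries meaning
= 2 morphemes


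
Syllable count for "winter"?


Word: "winter"
Syllable breakdown: win / ter
Counting: 2 parts
= 2 syllables


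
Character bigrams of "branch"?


Word: "branch" (length 6)
Number of bigrams = 6 - 2 + 1 = 5
  Position 0: "br"
  Position 1: "ra"
  Position 2: "an"
  Position 3: "nc"
  Position 4: "ch"
Bigrams = "br", "ra", "an", "nc", "ch"


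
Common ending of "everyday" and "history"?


Word 1: "everyday"
Word 2: "history"
Comparing from end:
  Pos -1: 'y' == 'y'
  Pos -2: 'a' != 'r' (stop)
LCS = "y" (length 1)


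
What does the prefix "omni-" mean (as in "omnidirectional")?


Prefix: omni-
Example: omnidirectional = omni- + directional
Meaning = all


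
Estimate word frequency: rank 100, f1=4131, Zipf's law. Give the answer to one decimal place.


Zipf's law: f(r) = f(1) / r
f(1) = 4131
f(100) = 4131 / 100
= 41.3 occurrences


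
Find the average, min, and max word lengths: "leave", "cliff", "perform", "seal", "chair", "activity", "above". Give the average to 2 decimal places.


Lengths: "leave"=5, "cliff"=5, "perform"=7, "seal"=4, "chair"=5, "activity"=8, "above"=5
Sum = 39, Count = 7
Average = 39/7 = 5.57
= avg=5.57, min=4, max=8


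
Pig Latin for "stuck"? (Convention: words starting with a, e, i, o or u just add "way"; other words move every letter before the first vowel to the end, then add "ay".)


Word: "stuck"
Starts with consonant(s) → move to end, add 'ay'
Consonant cluster: "st"
Pig Latin = "uckstay"


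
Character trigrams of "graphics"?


Word: "graphics" (length 8)
Number of trigrams = 8 - 3 + 1 = 6
  Position 0: "gra"
  Position 1: "rap"
  Position 2: "aph"
  Position 3: "phi"
  Position 4: "hic"
  Position 5: "ics"
Trigrams = "gra", "rap", "aph", "phi", "hic", "ics"


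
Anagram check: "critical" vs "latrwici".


Word 1: "critical" → sorted: acciilrt
Word 2: "latrwici" → sorted: aciilrtw
Same letters? acciilrt != aciilrtw
Anagram = No


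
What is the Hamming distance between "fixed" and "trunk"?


Comparing character by character (same length = 5):
  Pos 0: 'f' vs 't' !=
  Pos 1: 'i' vs 'r' !=
  Pos 2: 'x' vs 'u' !=
  Pos 3: 'e' vs 'n' !=
  Pos 4: 'd' vs 'k' !=
Hamming distance = 5


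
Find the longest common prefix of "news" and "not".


Word 1: "news"
Word 2: "not"
Comparing from start:
  Pos 0: 'n' == 'n'
  Pos 1: 'e' != 'o' (stop)
LCP = "n" (length 1)


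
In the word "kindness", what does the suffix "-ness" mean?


Suffix: -ness
Example: kindness (kind + -ness)
Meaning = state of being


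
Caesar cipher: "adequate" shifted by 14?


Word: "adequate"
Shift: 14
Each letter → (letter + shift) mod 26:
  'a' (0) + 14 = 14 → 'o'
  'd' (3) + 14 = 17 → 'r'
  'e' (4) + 14 = 18 → 's'
  'q' (16) + 14 = 4 → 'e'
  'u' (20) + 14 = 8 → 'i'
  'a' (0) + 14 = 14 → 'o'
  't' (19) + 14 = 7 → 'h'
  'e' (4) + 14 = 18 → 's'
Result = "orseiohs"
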